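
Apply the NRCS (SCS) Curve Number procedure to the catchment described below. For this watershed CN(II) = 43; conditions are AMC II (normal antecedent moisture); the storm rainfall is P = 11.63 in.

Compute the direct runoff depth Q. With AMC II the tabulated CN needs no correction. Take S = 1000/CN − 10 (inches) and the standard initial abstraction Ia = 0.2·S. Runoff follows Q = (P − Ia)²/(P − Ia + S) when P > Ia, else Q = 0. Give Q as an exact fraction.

CN(II) = 43; AMC II needs no correction.
S = 1000/43 − 10 = 570/43 in ≈ 13.256 in
Initial abstraction Ia = S/5 = (570/43)/5 = 114/43 ≈ 2.651 in
P − Ia = 11.630 − 2.651 = 38609/4300 ≈ 8.979 in (> 0, runoff occurs)
Runoff Q = (P−Ia)²/(P−Ia+S) = (8.979)²/(8.979+13.256) = 1490654881/411118700 ≈ 3.626 in

Q = 1490654881/411118700 in ≈ 3.626 in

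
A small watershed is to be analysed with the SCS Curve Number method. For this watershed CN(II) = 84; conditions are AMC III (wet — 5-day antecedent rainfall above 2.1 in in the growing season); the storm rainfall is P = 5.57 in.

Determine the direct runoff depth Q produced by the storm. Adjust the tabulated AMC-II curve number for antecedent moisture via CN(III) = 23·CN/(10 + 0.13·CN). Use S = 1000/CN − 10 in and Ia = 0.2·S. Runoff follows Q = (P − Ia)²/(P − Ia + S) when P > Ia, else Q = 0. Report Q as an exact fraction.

Q = 68137182961/14539797300 in ≈ 4.686 in

Wet (AMC III): CN(III) = 23·84/(10 + 0.13·84) = 1932/(523/25) = 48300/523 ≈ 92.352
Max retention: S = 1000/(48300/523) − 10 = 400/483 in (≈ 0.828 in)
Initial abstraction Ia = S/5 = (400/483)/5 = 80/483 ≈ 0.166 in
Since P=5.570 > Ia=0.166: effective rainfall P−Ia = 261031/48300 in
Q = (261031/48300)²/((261031/48300) + 400/483) = (68137182961/2332890000)/(301031/48300) = 68137182961/14539797300 in ≈ 4.686 in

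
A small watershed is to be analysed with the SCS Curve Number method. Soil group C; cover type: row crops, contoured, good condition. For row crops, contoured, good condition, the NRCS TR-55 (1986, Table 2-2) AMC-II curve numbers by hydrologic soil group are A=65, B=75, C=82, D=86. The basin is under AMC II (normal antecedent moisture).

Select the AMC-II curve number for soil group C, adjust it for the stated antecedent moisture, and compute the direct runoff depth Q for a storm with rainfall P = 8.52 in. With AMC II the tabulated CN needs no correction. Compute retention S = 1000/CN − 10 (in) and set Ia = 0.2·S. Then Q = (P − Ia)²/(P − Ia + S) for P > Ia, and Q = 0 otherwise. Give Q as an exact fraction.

NRCS table: row crops, contoured, good condition, soil group C → CN(II) = 82
CN(II) = 82; AMC II needs no correction.
Max retention: S = 1000/82 − 10 = 90/41 in (≈ 2.195 in)
Ia = 0.2S: 0.2·2.195 = 0.439 in (exactly 18/41)
Excess rainfall: 8.520 − 0.439 = 8.081 in; P > Ia so Q > 0
Q = (8283/1025)²/((8283/1025) + 90/41) = (68608089/1050625)/(10533/1025) = 22869363/3598775 in ≈ 6.355 in

Q = 22869363/3598775 in ≈ 6.355 in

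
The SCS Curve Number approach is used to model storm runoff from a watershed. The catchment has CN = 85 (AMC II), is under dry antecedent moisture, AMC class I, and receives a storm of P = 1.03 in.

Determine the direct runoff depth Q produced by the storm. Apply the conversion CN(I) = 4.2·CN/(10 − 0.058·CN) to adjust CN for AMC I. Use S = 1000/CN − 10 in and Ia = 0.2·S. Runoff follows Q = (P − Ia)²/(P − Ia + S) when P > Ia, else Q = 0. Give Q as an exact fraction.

Q = 5094049/621858300 in ≈ 0.008 in

Dry (AMC I): CN(I) = 4.2·85/(10 − 0.058·85) = 357/(507/100) = 11900/169 ≈ 70.414
Max retention: S = 1000/(11900/169) − 10 = 500/119 in (≈ 4.202 in)
Ia = 0.2S: 0.2·4.202 = 0.840 in (exactly 100/119)
P − Ia = 1.030 − 0.840 = 2257/11900 ≈ 0.190 in (> 0, runoff occurs)
Q: (2257/11900)² ÷ (52257/11900) = 5094049/621858300 in (≈ 0.008 in)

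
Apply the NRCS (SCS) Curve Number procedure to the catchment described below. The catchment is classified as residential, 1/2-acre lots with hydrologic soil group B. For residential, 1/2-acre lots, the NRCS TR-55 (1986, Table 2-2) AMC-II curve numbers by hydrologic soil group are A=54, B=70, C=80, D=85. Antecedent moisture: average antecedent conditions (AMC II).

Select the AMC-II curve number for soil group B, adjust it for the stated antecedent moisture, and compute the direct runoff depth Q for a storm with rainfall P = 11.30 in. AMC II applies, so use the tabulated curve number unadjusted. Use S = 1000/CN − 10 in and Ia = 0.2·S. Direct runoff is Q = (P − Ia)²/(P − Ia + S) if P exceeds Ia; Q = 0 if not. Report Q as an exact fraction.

Q = 534361/72170 in ≈ 7.404 in

NRCS table: residential, 1/2-acre lots, soil group B → CN(II) = 70
Average conditions: CN = 70 (no AMC adjustment).
S = 1000/70 − 10 = 30/7 in ≈ 4.286 in
Ia = 0.2S: 0.2·4.286 = 0.857 in (exactly 6/7)
Excess rainfall: 11.300 − 0.857 = 10.443 in; P > Ia so Q > 0
Runoff Q = (P−Ia)²/(P−Ia+S) = (10.443)²/(10.443+4.286) = 534361/72170 ≈ 7.404 in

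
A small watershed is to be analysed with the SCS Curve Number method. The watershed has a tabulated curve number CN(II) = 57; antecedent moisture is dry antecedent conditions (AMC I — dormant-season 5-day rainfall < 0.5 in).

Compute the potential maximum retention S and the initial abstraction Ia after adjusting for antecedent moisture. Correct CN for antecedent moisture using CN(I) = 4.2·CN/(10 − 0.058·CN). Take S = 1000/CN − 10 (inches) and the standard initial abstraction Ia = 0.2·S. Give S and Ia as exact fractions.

Dry (AMC I): CN(I) = 4.2·57/(10 − 0.058·57) = (1197/5)/(3347/500) = 119700/3347 ≈ 35.763
Retention S: 1000/CN − 10 with CN=35.763 → S = 21500/1197 ≈ 17.962 in
Ia = 0.2S: 0.2·17.962 = 3.592 in (exactly 4300/1197)

S = 21500/1197 in ≈ 17.962 in; Ia = 4300/1197 in ≈ 3.592 in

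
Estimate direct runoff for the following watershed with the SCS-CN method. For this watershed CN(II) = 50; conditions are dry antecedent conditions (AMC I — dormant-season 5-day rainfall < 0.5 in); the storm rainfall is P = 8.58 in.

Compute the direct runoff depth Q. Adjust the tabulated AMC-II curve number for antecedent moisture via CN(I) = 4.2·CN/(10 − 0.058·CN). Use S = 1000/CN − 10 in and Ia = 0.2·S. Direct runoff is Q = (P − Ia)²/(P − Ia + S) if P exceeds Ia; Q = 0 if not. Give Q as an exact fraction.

Q = 16072081/30459450 in ≈ 0.528 in

Dry (AMC I): CN(I) = 4.2·50/(10 − 0.058·50) = 210/(71/10) = 2100/71 ≈ 29.577
S = 1000/(2100/71) − 10 = 500/21 in ≈ 23.810 in
Initial abstraction Ia = S/5 = (500/21)/5 = 100/21 ≈ 4.762 in
P − Ia = 8.580 − 4.762 = 4009/1050 ≈ 3.818 in (> 0, runoff occurs)
Q: (4009/1050)² ÷ (29009/1050) = 16072081/30459450 in (≈ 0.528 in)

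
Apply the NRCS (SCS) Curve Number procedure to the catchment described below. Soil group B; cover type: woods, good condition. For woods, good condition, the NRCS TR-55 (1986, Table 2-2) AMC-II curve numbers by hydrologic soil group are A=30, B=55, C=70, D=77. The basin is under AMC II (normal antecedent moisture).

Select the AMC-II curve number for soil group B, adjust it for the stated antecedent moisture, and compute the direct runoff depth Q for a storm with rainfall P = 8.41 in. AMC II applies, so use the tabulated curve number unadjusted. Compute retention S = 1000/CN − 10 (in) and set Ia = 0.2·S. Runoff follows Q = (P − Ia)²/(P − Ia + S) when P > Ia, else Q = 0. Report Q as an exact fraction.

Q = 55517401/18096100 in ≈ 3.068 in

NRCS table: woods, good condition, soil group B → CN(II) = 55
AMC II — tabulated CN = 55 applies directly.
Max retention: S = 1000/55 − 10 = 90/11 in (≈ 8.182 in)
Ia = 0.2S: 0.2·8.182 = 1.636 in (exactly 18/11)
P − Ia = 8.410 − 1.636 = 7451/1100 ≈ 6.774 in (> 0, runoff occurs)
Runoff Q = (P−Ia)²/(P−Ia+S) = (6.774)²/(6.774+8.182) = 55517401/18096100 ≈ 3.068 in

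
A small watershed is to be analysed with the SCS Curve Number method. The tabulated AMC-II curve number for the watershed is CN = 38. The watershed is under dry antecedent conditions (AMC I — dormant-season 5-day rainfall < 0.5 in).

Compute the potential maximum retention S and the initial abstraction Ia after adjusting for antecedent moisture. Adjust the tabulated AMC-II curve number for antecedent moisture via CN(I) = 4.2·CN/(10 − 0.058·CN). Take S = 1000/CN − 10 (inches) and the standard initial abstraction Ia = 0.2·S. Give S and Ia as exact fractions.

S = 15500/399 in ≈ 38.847 in; Ia = 3100/399 in ≈ 7.769 in

Dry (AMC I): CN(I) = 4.2·38/(10 − 0.058·38) = (798/5)/(1949/250) = 39900/1949 ≈ 20.472
S = 1000/(39900/1949) − 10 = 15500/399 in ≈ 38.847 in
Initial abstraction Ia = S/5 = (15500/399)/5 = 3100/399 ≈ 7.769 in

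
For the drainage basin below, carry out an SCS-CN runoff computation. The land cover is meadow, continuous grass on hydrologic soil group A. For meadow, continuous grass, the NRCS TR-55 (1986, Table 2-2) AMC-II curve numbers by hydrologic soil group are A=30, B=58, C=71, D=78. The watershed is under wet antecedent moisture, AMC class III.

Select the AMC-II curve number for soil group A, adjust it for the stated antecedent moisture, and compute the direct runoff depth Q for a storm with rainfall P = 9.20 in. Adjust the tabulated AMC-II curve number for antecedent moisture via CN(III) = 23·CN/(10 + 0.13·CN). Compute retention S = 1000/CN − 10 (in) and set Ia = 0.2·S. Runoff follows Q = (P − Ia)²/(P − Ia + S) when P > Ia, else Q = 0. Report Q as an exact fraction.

NRCS table: meadow, continuous grass, soil group A → CN(II) = 30
Wet (AMC III): CN(III) = 23·30/(10 + 0.13·30) = 690/(139/10) = 6900/139 ≈ 49.640
Retention S: 1000/CN − 10 with CN=49.640 → S = 700/69 ≈ 10.145 in
Ia = 0.2S: 0.2·10.145 = 2.029 in (exactly 140/69)
P − Ia = 9.200 − 2.029 = 2474/345 ≈ 7.171 in (> 0, runoff occurs)
Runoff Q = (P−Ia)²/(P−Ia+S) = (7.171)²/(7.171+10.145) = 3060338/1030515 ≈ 2.970 in

Q = 3060338/1030515 in ≈ 2.970 in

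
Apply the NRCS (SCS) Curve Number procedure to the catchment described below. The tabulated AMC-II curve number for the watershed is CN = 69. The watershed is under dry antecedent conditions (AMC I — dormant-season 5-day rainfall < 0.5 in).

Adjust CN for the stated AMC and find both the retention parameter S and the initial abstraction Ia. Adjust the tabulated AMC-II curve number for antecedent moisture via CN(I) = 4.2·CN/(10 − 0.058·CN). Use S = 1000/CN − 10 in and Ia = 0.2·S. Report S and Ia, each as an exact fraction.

CN(I) from CN(II)=69: (4.2·69)/(10 − 0.058·69) = 144900/2999 ≈ 48.316
S = 1000/(144900/2999) − 10 = 15500/1449 in ≈ 10.697 in
Ia = 0.2S: 0.2·10.697 = 2.139 in (exactly 3100/1449)

S = 15500/1449 in ≈ 10.697 in; Ia = 3100/1449 in ≈ 2.139 in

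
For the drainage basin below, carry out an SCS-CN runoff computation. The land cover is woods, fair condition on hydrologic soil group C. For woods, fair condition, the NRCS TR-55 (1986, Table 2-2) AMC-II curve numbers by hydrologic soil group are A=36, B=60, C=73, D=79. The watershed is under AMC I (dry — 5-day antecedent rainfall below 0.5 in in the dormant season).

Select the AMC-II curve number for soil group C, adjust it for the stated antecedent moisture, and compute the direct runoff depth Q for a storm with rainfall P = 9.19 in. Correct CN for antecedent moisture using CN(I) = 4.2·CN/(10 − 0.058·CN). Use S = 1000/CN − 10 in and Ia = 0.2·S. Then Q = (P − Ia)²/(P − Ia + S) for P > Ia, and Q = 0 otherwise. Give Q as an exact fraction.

NRCS table: woods, fair condition, soil group C → CN(II) = 73
Dry (AMC I): CN(I) = 4.2·73/(10 − 0.058·73) = (1533/5)/(2883/500) = 51100/961 ≈ 53.174
S = 1000/(51100/961) − 10 = 4500/511 in ≈ 8.806 in
Ia = 0.2S: 0.2·8.806 = 1.761 in (exactly 900/511)
Since P=9.190 > Ia=1.761: effective rainfall P−Ia = 379609/51100 in
Q: (379609/51100)² ÷ (829609/51100) = 144102992881/42393019900 in (≈ 3.399 in)

Q = 144102992881/42393019900 in ≈ 3.399 in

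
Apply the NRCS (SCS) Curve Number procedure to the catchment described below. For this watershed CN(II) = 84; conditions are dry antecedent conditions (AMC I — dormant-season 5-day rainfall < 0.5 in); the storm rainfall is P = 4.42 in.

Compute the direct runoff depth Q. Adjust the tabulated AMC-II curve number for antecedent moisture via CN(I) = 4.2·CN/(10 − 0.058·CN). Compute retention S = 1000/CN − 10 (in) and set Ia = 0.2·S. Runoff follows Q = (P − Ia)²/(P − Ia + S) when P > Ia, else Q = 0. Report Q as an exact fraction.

Adjust CN=84 to AMC I: 4.2·84/(10 − 0.058·84) → (1764/5) ÷ (641/125) = 44100/641 ≈ 68.799
S = 1000/(44100/641) − 10 = 2000/441 in ≈ 4.535 in
Initial abstraction Ia = S/5 = (2000/441)/5 = 400/441 ≈ 0.907 in
Excess rainfall: 4.420 − 0.907 = 3.513 in; P > Ia so Q > 0
Q = (77461/22050)²/((77461/22050) + 2000/441) = (6000206521/486202500)/(177461/22050) = 6000206521/3913015050 in ≈ 1.533 in

Q = 6000206521/3913015050 in ≈ 1.533 in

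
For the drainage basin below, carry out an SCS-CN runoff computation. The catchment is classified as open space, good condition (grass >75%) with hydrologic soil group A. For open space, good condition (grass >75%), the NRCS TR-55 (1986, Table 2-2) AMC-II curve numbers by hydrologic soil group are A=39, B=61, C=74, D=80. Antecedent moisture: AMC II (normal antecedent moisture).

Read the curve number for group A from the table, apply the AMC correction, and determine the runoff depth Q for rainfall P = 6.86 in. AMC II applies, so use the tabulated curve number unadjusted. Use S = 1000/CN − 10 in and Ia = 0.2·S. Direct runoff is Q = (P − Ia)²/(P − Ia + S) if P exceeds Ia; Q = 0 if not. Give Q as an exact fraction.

NRCS table: open space, good condition (grass >75%), soil group A → CN(II) = 39
AMC II — tabulated CN = 39 applies directly.
Max retention: S = 1000/39 − 10 = 610/39 in (≈ 15.641 in)
Ia = 0.2S: 0.2·15.641 = 3.128 in (exactly 122/39)
P − Ia = 6.860 − 3.128 = 7277/1950 ≈ 3.732 in (> 0, runoff occurs)
Runoff Q = (P−Ia)²/(P−Ia+S) = (3.732)²/(3.732+15.641) = 52954729/73665150 ≈ 0.719 in

Q = 52954729/73665150 in ≈ 0.719 in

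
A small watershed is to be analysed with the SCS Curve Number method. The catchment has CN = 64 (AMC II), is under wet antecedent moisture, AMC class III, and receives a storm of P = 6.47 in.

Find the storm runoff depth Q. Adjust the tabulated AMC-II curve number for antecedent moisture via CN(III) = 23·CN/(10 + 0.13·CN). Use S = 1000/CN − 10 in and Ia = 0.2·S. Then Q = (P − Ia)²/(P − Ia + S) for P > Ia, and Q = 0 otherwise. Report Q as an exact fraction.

Adjust CN=64 to AMC III: 23·64/(10 + 0.13·64) → 1472 ÷ (458/25) = 18400/229 ≈ 80.349
Retention S: 1000/CN − 10 with CN=80.349 → S = 225/92 ≈ 2.446 in
Ia = 0.2·(225/92) = 45/92 in ≈ 0.489 in
Excess rainfall: 6.470 − 0.489 = 5.981 in; P > Ia so Q > 0
Q = (3439/575)²/((3439/575) + 225/92) = (11826721/330625)/(19381/2300) = 47306884/11144075 in ≈ 4.245 in

Q = 47306884/11144075 in ≈ 4.245 in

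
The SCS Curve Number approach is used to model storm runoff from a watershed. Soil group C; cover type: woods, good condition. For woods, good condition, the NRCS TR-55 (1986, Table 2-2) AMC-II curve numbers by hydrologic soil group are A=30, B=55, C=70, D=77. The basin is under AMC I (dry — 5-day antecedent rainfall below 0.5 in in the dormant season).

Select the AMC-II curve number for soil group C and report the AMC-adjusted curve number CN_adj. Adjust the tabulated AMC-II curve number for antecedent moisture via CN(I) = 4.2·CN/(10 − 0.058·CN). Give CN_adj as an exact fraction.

CN_adj = 4900/99 ≈ 49.495

NRCS table: woods, good condition, soil group C → CN(II) = 70
Dry (AMC I): CN(I) = 4.2·70/(10 − 0.058·70) = 294/(297/50) = 4900/99 ≈ 49.495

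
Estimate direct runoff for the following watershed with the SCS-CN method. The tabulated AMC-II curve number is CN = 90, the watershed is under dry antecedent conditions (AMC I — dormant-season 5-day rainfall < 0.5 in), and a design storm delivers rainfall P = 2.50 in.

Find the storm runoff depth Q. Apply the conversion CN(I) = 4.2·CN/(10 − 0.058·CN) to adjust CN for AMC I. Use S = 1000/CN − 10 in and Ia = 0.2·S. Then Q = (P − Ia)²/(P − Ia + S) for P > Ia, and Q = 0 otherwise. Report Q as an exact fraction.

Q = 111005/131922 in ≈ 0.841 in

CN(I) from CN(II)=90: (4.2·90)/(10 − 0.058·90) = 18900/239 ≈ 79.079
Retention S: 1000/CN − 10 with CN=79.079 → S = 500/189 ≈ 2.646 in
Ia = 0.2·(500/189) = 100/189 in ≈ 0.529 in
Since P=2.500 > Ia=0.529: effective rainfall P−Ia = 745/378 in
Runoff Q = (P−Ia)²/(P−Ia+S) = (1.971)²/(1.971+2.646) = 111005/131922 ≈ 0.841 in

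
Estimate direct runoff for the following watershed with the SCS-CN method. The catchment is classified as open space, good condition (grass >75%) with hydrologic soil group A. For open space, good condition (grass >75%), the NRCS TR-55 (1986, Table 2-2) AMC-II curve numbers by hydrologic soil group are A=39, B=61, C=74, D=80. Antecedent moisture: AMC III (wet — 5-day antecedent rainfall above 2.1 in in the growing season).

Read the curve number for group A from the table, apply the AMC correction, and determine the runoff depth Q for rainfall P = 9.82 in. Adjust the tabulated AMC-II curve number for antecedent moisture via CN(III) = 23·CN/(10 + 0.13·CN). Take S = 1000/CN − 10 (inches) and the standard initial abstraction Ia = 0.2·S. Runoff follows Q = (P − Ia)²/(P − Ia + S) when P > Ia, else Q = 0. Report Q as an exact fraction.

NRCS table: open space, good condition (grass >75%), soil group A → CN(II) = 39
Wet (AMC III): CN(III) = 23·39/(10 + 0.13·39) = 897/(1507/100) = 89700/1507 ≈ 59.522
S = 1000/(89700/1507) − 10 = 6100/897 in ≈ 6.800 in
Initial abstraction Ia = S/5 = (6100/897)/5 = 1220/897 ≈ 1.360 in
P − Ia = 9.820 − 1.360 = 379427/44850 ≈ 8.460 in (> 0, runoff occurs)
Runoff Q = (P−Ia)²/(P−Ia+S) = (8.460)²/(8.460+6.800) = 143964848329/30696550950 ≈ 4.690 in

Q = 143964848329/30696550950 in ≈ 4.690 in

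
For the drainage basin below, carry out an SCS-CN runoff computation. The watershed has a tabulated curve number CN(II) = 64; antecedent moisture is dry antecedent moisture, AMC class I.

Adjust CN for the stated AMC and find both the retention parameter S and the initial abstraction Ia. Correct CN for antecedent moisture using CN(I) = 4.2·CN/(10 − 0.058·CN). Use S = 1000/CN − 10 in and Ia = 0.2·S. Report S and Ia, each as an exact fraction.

CN(I) from CN(II)=64: (4.2·64)/(10 − 0.058·64) = 5600/131 ≈ 42.748
Max retention: S = 1000/(5600/131) − 10 = 375/28 in (≈ 13.393 in)
Ia = 0.2S: 0.2·13.393 = 2.679 in (exactly 75/28)

S = 375/28 in ≈ 13.393 in; Ia = 75/28 in ≈ 2.679 in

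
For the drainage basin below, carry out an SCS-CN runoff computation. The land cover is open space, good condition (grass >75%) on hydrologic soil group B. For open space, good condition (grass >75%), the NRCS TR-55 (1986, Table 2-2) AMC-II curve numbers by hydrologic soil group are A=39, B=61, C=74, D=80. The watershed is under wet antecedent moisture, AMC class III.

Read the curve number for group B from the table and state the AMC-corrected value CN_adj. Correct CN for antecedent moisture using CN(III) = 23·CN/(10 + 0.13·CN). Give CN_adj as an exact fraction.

CN_adj = 140300/1793 ≈ 78.249

NRCS table: open space, good condition (grass >75%), soil group B → CN(II) = 61
Adjust CN=61 to AMC III: 23·61/(10 + 0.13·61) → 1403 ÷ (1793/100) = 140300/1793 ≈ 78.249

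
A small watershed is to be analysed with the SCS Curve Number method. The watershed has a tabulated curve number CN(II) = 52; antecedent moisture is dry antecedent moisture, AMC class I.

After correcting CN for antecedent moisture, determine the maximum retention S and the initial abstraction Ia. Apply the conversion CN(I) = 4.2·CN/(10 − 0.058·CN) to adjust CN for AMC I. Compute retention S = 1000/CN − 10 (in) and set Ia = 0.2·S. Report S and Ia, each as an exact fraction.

S = 2000/91 in ≈ 21.978 in; Ia = 400/91 in ≈ 4.396 in

CN(I) from CN(II)=52: (4.2·52)/(10 − 0.058·52) = 9100/291 ≈ 31.271
S = 1000/(9100/291) − 10 = 2000/91 in ≈ 21.978 in
Initial abstraction Ia = S/5 = (2000/91)/5 = 400/91 ≈ 4.396 in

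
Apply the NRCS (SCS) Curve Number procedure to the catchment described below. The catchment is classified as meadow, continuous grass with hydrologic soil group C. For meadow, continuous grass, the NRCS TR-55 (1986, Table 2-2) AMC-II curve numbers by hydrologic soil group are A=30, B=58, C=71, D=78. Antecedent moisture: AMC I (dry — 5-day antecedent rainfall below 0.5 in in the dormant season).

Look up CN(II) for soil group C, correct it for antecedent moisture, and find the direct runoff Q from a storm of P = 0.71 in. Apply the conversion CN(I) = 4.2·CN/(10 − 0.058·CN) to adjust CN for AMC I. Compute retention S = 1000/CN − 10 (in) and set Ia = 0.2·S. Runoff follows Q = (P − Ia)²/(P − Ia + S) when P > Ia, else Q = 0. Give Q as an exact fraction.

NRCS table: meadow, continuous grass, soil group C → CN(II) = 71
Dry (AMC I): CN(I) = 4.2·71/(10 − 0.058·71) = (1491/5)/(2941/500) = 149100/2941 ≈ 50.697
S = 1000/(149100/2941) − 10 = 14500/1491 in ≈ 9.725 in
Initial abstraction Ia = S/5 = (14500/1491)/5 = 2900/1491 ≈ 1.945 in
P = 0.710 ≤ Ia = 1.945 in: entire storm abstracted, Q = 0.

Q = 0 in ≈ 0.000 in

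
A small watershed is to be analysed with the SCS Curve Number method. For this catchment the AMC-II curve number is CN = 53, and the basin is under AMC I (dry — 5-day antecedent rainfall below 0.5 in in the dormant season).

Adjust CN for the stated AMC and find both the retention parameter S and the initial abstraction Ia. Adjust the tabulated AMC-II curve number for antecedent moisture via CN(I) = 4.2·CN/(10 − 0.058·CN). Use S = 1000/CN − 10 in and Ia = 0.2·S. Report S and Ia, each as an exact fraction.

Dry (AMC I): CN(I) = 4.2·53/(10 − 0.058·53) = (1113/5)/(3463/500) = 111300/3463 ≈ 32.140
S = 1000/(111300/3463) − 10 = 23500/1113 in ≈ 21.114 in
Initial abstraction Ia = S/5 = (23500/1113)/5 = 4700/1113 ≈ 4.223 in

S = 23500/1113 in ≈ 21.114 in; Ia = 4700/1113 in ≈ 4.223 in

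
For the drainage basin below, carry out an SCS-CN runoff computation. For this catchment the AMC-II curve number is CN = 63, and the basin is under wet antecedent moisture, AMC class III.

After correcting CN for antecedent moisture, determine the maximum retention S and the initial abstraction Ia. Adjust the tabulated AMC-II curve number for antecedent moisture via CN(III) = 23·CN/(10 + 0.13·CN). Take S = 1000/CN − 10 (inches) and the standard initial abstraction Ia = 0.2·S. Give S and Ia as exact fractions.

S = 3700/1449 in ≈ 2.553 in; Ia = 740/1449 in ≈ 0.511 in

Wet (AMC III): CN(III) = 23·63/(10 + 0.13·63) = 1449/(1819/100) = 144900/1819 ≈ 79.659
Max retention: S = 1000/(144900/1819) − 10 = 3700/1449 in (≈ 2.553 in)
Ia = 0.2·(3700/1449) = 740/1449 in ≈ 0.511 in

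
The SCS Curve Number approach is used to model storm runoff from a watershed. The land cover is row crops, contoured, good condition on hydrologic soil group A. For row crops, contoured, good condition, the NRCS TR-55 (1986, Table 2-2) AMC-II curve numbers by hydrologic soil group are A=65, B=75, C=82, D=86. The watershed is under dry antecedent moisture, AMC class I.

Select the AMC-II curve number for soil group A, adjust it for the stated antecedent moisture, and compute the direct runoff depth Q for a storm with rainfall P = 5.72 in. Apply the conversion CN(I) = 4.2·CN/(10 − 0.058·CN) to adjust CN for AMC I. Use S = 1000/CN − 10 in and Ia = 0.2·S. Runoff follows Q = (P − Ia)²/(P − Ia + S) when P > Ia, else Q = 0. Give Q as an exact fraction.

NRCS table: row crops, contoured, good condition, soil group A → CN(II) = 65
Adjust CN=65 to AMC I: 4.2·65/(10 − 0.058·65) → 273 ÷ (623/100) = 3900/89 ≈ 43.820
S = 1000/(3900/89) − 10 = 500/39 in ≈ 12.821 in
Ia = 0.2S: 0.2·12.821 = 2.564 in (exactly 100/39)
P − Ia = 5.720 − 2.564 = 3077/975 ≈ 3.156 in (> 0, runoff occurs)
Runoff Q = (P−Ia)²/(P−Ia+S) = (3.156)²/(3.156+12.821) = 9467929/15187575 ≈ 0.623 in

Q = 9467929/15187575 in ≈ 0.623 in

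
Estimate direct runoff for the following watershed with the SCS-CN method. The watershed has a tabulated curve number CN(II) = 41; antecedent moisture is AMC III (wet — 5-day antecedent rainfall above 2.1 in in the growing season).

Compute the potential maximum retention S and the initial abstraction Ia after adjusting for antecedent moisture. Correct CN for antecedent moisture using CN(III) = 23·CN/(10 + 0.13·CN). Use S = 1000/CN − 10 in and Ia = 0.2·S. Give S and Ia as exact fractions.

S = 5900/943 in ≈ 6.257 in; Ia = 1180/943 in ≈ 1.251 in

CN(III) from CN(II)=41: (23·41)/(10 + 0.13·41) = 94300/1533 ≈ 61.513
S = 1000/(94300/1533) − 10 = 5900/943 in ≈ 6.257 in
Initial abstraction Ia = S/5 = (5900/943)/5 = 1180/943 ≈ 1.251 in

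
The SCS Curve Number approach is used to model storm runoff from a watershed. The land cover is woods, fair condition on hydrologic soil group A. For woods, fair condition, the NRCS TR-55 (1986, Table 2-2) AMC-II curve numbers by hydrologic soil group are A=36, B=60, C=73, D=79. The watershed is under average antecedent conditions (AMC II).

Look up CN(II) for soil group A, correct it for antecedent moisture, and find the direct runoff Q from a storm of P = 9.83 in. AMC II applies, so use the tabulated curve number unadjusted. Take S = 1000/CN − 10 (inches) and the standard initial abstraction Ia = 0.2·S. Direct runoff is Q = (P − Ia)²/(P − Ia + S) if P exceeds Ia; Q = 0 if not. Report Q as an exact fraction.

Q = 31888609/19482300 in ≈ 1.637 in

NRCS table: woods, fair condition, soil group A → CN(II) = 36
CN(II) = 36; AMC II needs no correction.
S = 1000/36 − 10 = 160/9 in ≈ 17.778 in
Ia = 0.2·(160/9) = 32/9 in ≈ 3.556 in
Since P=9.830 > Ia=3.556: effective rainfall P−Ia = 5647/900 in
Q: (5647/900)² ÷ (21647/900) = 31888609/19482300 in (≈ 1.637 in)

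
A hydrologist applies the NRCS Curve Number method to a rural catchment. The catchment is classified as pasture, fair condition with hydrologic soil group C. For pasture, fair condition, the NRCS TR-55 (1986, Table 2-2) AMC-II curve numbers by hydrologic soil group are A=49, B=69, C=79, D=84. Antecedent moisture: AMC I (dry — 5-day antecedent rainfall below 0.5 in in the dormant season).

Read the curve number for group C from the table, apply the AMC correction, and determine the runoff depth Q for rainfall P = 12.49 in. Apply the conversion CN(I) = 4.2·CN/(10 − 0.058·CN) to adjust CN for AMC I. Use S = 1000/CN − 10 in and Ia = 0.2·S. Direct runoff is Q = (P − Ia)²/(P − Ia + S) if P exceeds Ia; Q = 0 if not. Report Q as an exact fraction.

Q = 7862546241/1095500900 in ≈ 7.177 in

NRCS table: pasture, fair condition, soil group C → CN(II) = 79
CN(I) from CN(II)=79: (4.2·79)/(10 − 0.058·79) = 7900/129 ≈ 61.240
Max retention: S = 1000/(7900/129) − 10 = 500/79 in (≈ 6.329 in)
Ia = 0.2S: 0.2·6.329 = 1.266 in (exactly 100/79)
Excess rainfall: 12.490 − 1.266 = 11.224 in; P > Ia so Q > 0
Q = (88671/7900)²/((88671/7900) + 500/79) = (7862546241/62410000)/(138671/7900) = 7862546241/1095500900 in ≈ 7.177 in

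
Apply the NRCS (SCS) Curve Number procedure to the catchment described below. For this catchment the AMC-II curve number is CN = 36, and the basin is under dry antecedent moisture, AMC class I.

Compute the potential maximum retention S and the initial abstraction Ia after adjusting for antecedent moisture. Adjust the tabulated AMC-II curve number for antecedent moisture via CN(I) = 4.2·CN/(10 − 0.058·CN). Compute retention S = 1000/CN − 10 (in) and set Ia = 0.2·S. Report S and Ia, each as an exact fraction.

S = 8000/189 in ≈ 42.328 in; Ia = 1600/189 in ≈ 8.466 in

CN(I) from CN(II)=36: (4.2·36)/(10 − 0.058·36) = 18900/989 ≈ 19.110
S = 1000/(18900/989) − 10 = 8000/189 in ≈ 42.328 in
Ia = 0.2·(8000/189) = 1600/189 in ≈ 8.466 in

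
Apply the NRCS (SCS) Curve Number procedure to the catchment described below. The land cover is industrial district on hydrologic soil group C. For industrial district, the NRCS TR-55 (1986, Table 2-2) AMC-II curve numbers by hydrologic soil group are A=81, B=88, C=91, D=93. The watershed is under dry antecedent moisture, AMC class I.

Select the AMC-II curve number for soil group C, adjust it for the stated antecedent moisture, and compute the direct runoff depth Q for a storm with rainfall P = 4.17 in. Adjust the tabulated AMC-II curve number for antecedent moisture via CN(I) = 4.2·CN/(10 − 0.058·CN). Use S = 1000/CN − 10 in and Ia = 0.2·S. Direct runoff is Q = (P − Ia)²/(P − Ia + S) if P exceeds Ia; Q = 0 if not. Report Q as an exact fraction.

Q = 18507008547/8188189100 in ≈ 2.260 in

NRCS table: industrial district, soil group C → CN(II) = 91
Adjust CN=91 to AMC I: 4.2·91/(10 − 0.058·91) → (1911/5) ÷ (2361/500) = 63700/787 ≈ 80.940
S = 1000/(63700/787) − 10 = 1500/637 in ≈ 2.355 in
Initial abstraction Ia = S/5 = (1500/637)/5 = 300/637 ≈ 0.471 in
Since P=4.170 > Ia=0.471: effective rainfall P−Ia = 235629/63700 in
Runoff Q = (P−Ia)²/(P−Ia+S) = (3.699)²/(3.699+2.355) = 18507008547/8188189100 ≈ 2.260 in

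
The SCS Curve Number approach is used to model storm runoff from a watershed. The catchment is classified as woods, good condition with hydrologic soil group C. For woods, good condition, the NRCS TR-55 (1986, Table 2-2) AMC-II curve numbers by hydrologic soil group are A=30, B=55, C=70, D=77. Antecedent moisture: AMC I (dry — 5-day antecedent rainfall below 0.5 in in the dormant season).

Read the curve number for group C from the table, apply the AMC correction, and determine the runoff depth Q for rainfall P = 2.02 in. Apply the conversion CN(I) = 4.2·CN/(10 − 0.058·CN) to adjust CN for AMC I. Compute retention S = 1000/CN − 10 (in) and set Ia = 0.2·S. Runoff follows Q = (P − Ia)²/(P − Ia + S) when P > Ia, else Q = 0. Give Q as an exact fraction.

NRCS table: woods, good condition, soil group C → CN(II) = 70
CN(I) from CN(II)=70: (4.2·70)/(10 − 0.058·70) = 4900/99 ≈ 49.495
Max retention: S = 1000/(4900/99) − 10 = 500/49 in (≈ 10.204 in)
Ia = 0.2S: 0.2·10.204 = 2.041 in (exactly 100/49)
P = 2.020 ≤ Ia = 2.041 in: entire storm abstracted, Q = 0.

Q = 0 in ≈ 0.000 in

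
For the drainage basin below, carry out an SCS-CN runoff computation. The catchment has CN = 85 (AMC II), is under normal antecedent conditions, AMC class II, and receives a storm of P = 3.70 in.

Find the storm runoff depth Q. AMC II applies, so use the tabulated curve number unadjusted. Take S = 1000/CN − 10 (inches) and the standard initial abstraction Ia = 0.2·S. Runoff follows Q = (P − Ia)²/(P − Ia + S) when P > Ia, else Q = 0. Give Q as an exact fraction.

Q = 323761/147730 in ≈ 2.192 in

AMC II — tabulated CN = 85 applies directly.
Retention S: 1000/CN − 10 with CN=85.000 → S = 30/17 ≈ 1.765 in
Ia = 0.2·(30/17) = 6/17 in ≈ 0.353 in
Since P=3.700 > Ia=0.353: effective rainfall P−Ia = 569/170 in
Runoff Q = (P−Ia)²/(P−Ia+S) = (3.347)²/(3.347+1.765) = 323761/147730 ≈ 2.192 in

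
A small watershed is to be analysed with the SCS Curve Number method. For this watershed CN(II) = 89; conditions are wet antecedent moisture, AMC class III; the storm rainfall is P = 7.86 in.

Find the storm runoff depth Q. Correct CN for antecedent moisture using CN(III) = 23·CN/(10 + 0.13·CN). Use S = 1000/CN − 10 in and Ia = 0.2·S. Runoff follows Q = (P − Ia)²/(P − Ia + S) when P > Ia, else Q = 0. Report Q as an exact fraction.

Wet (AMC III): CN(III) = 23·89/(10 + 0.13·89) = 2047/(2157/100) = 204700/2157 ≈ 94.900
S = 1000/(204700/2157) − 10 = 1100/2047 in ≈ 0.537 in
Initial abstraction Ia = S/5 = (1100/2047)/5 = 220/2047 ≈ 0.107 in
Since P=7.860 > Ia=0.107: effective rainfall P−Ia = 793471/102350 in
Q: (793471/102350)² ÷ (848471/102350) = 629596227841/86841006850 in (≈ 7.250 in)

Q = 629596227841/86841006850 in ≈ 7.250 in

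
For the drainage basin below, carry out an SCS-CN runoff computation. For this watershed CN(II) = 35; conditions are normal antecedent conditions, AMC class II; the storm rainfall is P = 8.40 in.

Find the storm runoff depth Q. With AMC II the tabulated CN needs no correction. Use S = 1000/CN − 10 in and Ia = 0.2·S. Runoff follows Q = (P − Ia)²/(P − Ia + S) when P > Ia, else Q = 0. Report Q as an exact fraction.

CN(II) = 35; AMC II needs no correction.
S = 1000/35 − 10 = 130/7 in ≈ 18.571 in
Ia = 0.2·(130/7) = 26/7 in ≈ 3.714 in
Since P=8.400 > Ia=3.714: effective rainfall P−Ia = 164/35 in
Runoff Q = (P−Ia)²/(P−Ia+S) = (4.686)²/(4.686+18.571) = 13448/14245 ≈ 0.944 in

Q = 13448/14245 in ≈ 0.944 in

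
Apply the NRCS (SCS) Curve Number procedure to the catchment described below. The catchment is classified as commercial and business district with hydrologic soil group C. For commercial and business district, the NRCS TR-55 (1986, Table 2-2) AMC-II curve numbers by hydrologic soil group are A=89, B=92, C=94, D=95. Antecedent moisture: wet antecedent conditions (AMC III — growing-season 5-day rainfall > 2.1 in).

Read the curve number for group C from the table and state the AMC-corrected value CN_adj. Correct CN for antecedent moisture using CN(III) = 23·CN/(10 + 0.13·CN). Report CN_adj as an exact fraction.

NRCS table: commercial and business district, soil group C → CN(II) = 94
CN(III) from CN(II)=94: (23·94)/(10 + 0.13·94) = 108100/1111 ≈ 97.300

CN_adj = 108100/1111 ≈ 97.300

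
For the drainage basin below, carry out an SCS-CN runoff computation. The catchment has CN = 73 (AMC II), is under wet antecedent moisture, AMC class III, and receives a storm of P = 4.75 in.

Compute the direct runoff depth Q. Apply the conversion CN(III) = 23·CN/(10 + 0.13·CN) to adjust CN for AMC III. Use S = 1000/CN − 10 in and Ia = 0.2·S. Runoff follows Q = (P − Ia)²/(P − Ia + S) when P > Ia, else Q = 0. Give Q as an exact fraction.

CN(III) from CN(II)=73: (23·73)/(10 + 0.13·73) = 167900/1949 ≈ 86.147
S = 1000/(167900/1949) − 10 = 2700/1679 in ≈ 1.608 in
Ia = 0.2·(2700/1679) = 540/1679 in ≈ 0.322 in
P − Ia = 4.750 − 0.322 = 29741/6716 ≈ 4.428 in (> 0, runoff occurs)
Q: (29741/6716)² ÷ (40541/6716) = 884527081/272273356 in (≈ 3.249 in)

Q = 884527081/272273356 in ≈ 3.249 in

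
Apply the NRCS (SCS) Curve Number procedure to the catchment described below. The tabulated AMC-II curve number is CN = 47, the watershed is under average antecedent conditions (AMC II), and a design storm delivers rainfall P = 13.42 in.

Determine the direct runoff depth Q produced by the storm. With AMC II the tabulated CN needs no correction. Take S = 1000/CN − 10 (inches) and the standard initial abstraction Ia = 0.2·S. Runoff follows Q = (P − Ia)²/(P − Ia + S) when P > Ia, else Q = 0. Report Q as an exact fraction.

Q = 688380169/123931950 in ≈ 5.555 in

CN(II) = 47; AMC II needs no correction.
Max retention: S = 1000/47 − 10 = 530/47 in (≈ 11.277 in)
Ia = 0.2S: 0.2·11.277 = 2.255 in (exactly 106/47)
P − Ia = 13.420 − 2.255 = 26237/2350 ≈ 11.165 in (> 0, runoff occurs)
Runoff Q = (P−Ia)²/(P−Ia+S) = (11.165)²/(11.165+11.277) = 688380169/123931950 ≈ 5.555 in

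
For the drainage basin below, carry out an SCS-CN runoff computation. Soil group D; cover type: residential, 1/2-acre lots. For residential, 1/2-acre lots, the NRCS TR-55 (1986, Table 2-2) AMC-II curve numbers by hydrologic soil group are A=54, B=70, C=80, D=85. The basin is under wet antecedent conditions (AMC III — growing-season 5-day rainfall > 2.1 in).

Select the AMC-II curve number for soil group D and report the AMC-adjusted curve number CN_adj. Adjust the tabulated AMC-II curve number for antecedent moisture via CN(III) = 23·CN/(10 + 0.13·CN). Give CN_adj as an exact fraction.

NRCS table: residential, 1/2-acre lots, soil group D → CN(II) = 85
CN(III) from CN(II)=85: (23·85)/(10 + 0.13·85) = 39100/421 ≈ 92.874

CN_adj = 39100/421 ≈ 92.874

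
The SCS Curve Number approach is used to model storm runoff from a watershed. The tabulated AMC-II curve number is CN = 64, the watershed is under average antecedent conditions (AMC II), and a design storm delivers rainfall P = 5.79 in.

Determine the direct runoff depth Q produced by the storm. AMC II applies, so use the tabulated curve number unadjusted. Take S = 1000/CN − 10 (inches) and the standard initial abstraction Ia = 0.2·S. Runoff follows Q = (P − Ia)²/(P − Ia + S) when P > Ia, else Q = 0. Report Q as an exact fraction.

AMC II — tabulated CN = 64 applies directly.
Retention S: 1000/CN − 10 with CN=64.000 → S = 45/8 ≈ 5.625 in
Ia = 0.2·(45/8) = 9/8 in ≈ 1.125 in
Since P=5.790 > Ia=1.125: effective rainfall P−Ia = 933/200 in
Q = (933/200)²/((933/200) + 45/8) = (870489/40000)/(1029/100) = 290163/137200 in ≈ 2.115 in

Q = 290163/137200 in ≈ 2.115 in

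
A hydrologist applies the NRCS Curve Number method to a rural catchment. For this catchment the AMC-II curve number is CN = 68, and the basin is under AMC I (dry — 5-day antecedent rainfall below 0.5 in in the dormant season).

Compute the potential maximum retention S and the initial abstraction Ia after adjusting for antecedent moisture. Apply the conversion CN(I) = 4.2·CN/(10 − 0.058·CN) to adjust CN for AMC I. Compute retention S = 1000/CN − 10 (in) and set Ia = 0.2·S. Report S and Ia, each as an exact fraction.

Dry (AMC I): CN(I) = 4.2·68/(10 − 0.058·68) = (1428/5)/(757/125) = 35700/757 ≈ 47.160
Retention S: 1000/CN − 10 with CN=47.160 → S = 4000/357 ≈ 11.204 in
Initial abstraction Ia = S/5 = (4000/357)/5 = 800/357 ≈ 2.241 in

S = 4000/357 in ≈ 11.204 in; Ia = 800/357 in ≈ 2.241 in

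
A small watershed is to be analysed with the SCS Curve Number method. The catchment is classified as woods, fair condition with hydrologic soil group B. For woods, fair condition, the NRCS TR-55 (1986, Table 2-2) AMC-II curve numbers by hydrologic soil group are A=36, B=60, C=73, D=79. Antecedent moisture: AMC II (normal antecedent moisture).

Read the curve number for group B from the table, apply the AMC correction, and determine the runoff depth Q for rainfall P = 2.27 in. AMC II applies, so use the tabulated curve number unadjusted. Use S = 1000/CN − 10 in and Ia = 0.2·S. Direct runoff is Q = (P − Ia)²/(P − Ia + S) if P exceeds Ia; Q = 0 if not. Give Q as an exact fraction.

Q = 78961/684300 in ≈ 0.115 in

NRCS table: woods, fair condition, soil group B → CN(II) = 60
AMC II — tabulated CN = 60 applies directly.
S = 1000/60 − 10 = 20/3 in ≈ 6.667 in
Ia = 0.2·(20/3) = 4/3 in ≈ 1.333 in
Excess rainfall: 2.270 − 1.333 = 0.937 in; P > Ia so Q > 0
Runoff Q = (P−Ia)²/(P−Ia+S) = (0.937)²/(0.937+6.667) = 78961/684300 ≈ 0.115 in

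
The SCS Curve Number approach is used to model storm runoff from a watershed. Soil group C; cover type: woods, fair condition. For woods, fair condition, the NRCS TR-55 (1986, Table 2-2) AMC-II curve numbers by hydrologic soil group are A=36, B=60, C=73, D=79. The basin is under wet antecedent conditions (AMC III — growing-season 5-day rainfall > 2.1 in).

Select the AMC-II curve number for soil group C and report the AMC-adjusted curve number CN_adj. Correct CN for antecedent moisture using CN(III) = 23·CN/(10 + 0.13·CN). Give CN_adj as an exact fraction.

NRCS table: woods, fair condition, soil group C → CN(II) = 73
Wet (AMC III): CN(III) = 23·73/(10 + 0.13·73) = 1679/(1949/100) = 167900/1949 ≈ 86.147

CN_adj = 167900/1949 ≈ 86.147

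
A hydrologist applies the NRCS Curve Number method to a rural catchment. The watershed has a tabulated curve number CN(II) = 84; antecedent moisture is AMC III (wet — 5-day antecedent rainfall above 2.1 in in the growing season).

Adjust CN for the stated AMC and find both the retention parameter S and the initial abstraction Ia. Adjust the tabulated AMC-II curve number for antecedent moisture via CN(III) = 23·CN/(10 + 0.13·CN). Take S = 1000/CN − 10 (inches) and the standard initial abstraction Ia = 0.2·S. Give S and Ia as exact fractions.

S = 400/483 in ≈ 0.828 in; Ia = 80/483 in ≈ 0.166 in

CN(III) from CN(II)=84: (23·84)/(10 + 0.13·84) = 48300/523 ≈ 92.352
Max retention: S = 1000/(48300/523) − 10 = 400/483 in (≈ 0.828 in)
Ia = 0.2·(400/483) = 80/483 in ≈ 0.166 in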